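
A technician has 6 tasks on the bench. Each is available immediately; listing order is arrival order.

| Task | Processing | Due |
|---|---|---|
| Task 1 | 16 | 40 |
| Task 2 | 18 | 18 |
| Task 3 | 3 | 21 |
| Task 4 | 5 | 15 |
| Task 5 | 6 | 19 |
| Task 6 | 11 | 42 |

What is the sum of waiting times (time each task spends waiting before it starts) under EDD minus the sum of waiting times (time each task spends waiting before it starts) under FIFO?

EDD (increasing due date): Task 4 Task 2 Task 5 Task 3 Task 1 Task 6.
Task 4: waits 0, runs 0→5
Task 2: waits 5, runs 5→23
Task 5: waits 23, runs 23→29
Task 3: waits 29, runs 29→32
Task 1: waits 32, runs 32→48
Task 6: waits 48, runs 48→59
Sum = 0+5+23+29+32+48 = 137.
FIFO (arrival order): Task 1 Task 2 Task 3 Task 4 Task 5 Task 6.
Task 1: waits 0, runs 0→16
Task 2: waits 16, runs 16→34
Task 3: waits 34, runs 34→37
Task 4: waits 37, runs 37→42
Task 5: waits 42, runs 42→48
Task 6: waits 48, runs 48→59
Sum = 0+16+34+37+42+48 = 177.
Difference = 137 − 177 = -40.

-40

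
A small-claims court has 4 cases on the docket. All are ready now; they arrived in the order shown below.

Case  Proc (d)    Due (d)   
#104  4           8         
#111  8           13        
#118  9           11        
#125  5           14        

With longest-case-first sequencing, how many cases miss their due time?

LPT (decreasing processing time): #118 #111 #125 #104.
#118: 0→9, due 11, tardiness 0
#111: 9→17, due 13, tardiness 4
#125: 17→22, due 14, tardiness 8
#104: 22→26, due 8, tardiness 18
Late cases: 3.

3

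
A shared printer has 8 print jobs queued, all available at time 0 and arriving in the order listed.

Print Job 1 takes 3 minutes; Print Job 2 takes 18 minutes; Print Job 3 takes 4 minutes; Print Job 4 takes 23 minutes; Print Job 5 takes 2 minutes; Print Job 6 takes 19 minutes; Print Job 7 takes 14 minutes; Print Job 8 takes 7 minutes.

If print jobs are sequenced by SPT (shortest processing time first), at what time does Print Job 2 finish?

48

SPT (increasing processing time): Print Job 5 Print Job 1 Print Job 3 Print Job 8 Print Job 7 Print Job 2 Print Job 6 Print Job 4.
Print Job 5: 0→2
Print Job 1: 2→5
Print Job 3: 5→9
Print Job 8: 9→16
Print Job 7: 16→30
Print Job 2: 30→48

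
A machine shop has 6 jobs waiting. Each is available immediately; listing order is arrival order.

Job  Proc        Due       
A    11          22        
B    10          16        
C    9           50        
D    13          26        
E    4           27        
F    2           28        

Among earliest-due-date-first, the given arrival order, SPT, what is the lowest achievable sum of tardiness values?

EDD (increasing due date): B A D E F C.
B: 0→10, due 16, tardiness 0
A: 10→21, due 22, tardiness 0
D: 21→34, due 26, tardiness 8
E: 34→38, due 27, tardiness 11
F: 38→40, due 28, tardiness 12
C: 40→49, due 50, tardiness 0
Sum = 0+0+8+11+12+0 = 31.
FIFO (arrival order): A B C D E F.
A: 0→11, due 22, tardiness 0
B: 11→21, due 16, tardiness 5
C: 21→30, due 50, tardiness 0
D: 30→43, due 26, tardiness 17
E: 43→47, due 27, tardiness 20
F: 47→49, due 28, tardiness 21
Sum = 0+5+0+17+20+21 = 63.
SPT (increasing processing time): F E C B A D.
F: 0→2, due 28, tardiness 0
E: 2→6, due 27, tardiness 0
C: 6→15, due 50, tardiness 0
B: 15→25, due 16, tardiness 9
A: 25→36, due 22, tardiness 14
D: 36→49, due 26, tardiness 23
Sum = 0+0+0+9+14+23 = 46.
EDD 31, FIFO 63, SPT 46 → minimum 31.

31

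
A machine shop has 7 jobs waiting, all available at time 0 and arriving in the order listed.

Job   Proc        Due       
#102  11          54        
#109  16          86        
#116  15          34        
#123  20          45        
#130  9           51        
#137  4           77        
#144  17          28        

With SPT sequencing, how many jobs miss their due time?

3

SPT (increasing processing time): #137 #130 #102 #116 #109 #144 #123.
#137: 0→4, due 77, tardiness 0
#130: 4→13, due 51, tardiness 0
#102: 13→24, due 54, tardiness 0
#116: 24→39, due 34, tardiness 5
#109: 39→55, due 86, tardiness 0
#144: 55→72, due 28, tardiness 44
#123: 72→92, due 45, tardiness 47
Late jobs: 3.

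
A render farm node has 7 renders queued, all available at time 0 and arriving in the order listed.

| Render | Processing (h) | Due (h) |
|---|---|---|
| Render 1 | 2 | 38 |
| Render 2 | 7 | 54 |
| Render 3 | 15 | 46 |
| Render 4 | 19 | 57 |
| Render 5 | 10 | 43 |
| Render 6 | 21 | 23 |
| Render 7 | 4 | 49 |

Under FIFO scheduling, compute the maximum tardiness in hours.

FIFO (arrival order): Render 1 Render 2 Render 3 Render 4 Render 5 Render 6 Render 7.
Render 1: 0→2, due 38, tardiness 0
Render 2: 2→9, due 54, tardiness 0
Render 3: 9→24, due 46, tardiness 0
Render 4: 24→43, due 57, tardiness 0
Render 5: 43→53, due 43, tardiness 10
Render 6: 53→74, due 23, tardiness 51
Render 7: 74→78, due 49, tardiness 29
Maximum = 51.

51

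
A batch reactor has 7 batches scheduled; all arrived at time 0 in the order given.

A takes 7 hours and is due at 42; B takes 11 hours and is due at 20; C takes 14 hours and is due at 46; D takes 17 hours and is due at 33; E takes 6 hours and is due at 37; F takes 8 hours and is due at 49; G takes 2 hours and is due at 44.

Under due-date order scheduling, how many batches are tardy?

EDD (increasing due date): B D E A G C F.
B: 0→11, due 20, tardiness 0
D: 11→28, due 33, tardiness 0
E: 28→34, due 37, tardiness 0
A: 34→41, due 42, tardiness 0
G: 41→43, due 44, tardiness 0
C: 43→57, due 46, tardiness 11
F: 57→65, due 49, tardiness 16
Late batches: 2.

2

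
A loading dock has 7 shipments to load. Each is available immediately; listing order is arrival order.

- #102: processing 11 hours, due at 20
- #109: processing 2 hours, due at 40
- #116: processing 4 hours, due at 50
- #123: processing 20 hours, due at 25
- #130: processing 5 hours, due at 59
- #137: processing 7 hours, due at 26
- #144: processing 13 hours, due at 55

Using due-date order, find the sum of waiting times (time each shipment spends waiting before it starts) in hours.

221

EDD (increasing due date): #102 #123 #137 #109 #116 #144 #130.
#102: waits 0, runs 0→11
#123: waits 11, runs 11→31
#137: waits 31, runs 31→38
#109: waits 38, runs 38→40
#116: waits 40, runs 40→44
#144: waits 44, runs 44→57
#130: waits 57, runs 57→62
Sum = 0+11+31+38+40+44+57 = 221.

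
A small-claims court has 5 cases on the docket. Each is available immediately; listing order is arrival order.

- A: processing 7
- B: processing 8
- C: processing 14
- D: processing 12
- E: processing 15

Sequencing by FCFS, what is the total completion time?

148

FIFO (arrival order): A B C D E.
A: 0→7
B: 7→15
C: 15→29
D: 29→41
E: 41→56
Sum = 7+15+29+41+56 = 148.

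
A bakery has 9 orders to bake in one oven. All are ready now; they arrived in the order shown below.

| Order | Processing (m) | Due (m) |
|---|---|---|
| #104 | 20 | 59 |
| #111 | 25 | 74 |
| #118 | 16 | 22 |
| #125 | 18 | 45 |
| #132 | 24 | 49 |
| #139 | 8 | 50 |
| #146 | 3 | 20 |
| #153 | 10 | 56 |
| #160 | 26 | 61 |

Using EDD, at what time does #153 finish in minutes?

79

EDD (increasing due date): #146 #118 #125 #132 #139 #153 #104 #160 #111.
#146: 0→3
#118: 3→19
#125: 19→37
#132: 37→61
#139: 61→69
#153: 69→79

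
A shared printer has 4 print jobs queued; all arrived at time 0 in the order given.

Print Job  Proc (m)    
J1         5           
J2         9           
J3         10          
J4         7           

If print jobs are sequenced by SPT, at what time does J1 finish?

SPT (increasing processing time): J1 J4 J2 J3.
J1: 0→5

5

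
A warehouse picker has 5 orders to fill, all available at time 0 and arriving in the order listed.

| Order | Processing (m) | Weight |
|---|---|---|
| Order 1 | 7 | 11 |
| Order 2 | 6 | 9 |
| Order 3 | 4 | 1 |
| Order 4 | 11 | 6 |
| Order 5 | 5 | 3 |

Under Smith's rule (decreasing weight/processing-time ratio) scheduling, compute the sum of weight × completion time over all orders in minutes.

WSPT (decreasing weight/processing-time ratio): Order 1 Order 2 Order 5 Order 4 Order 3.
Order 1: finishes 7, weight 11, w·C = 77
Order 2: finishes 13, weight 9, w·C = 117
Order 5: finishes 18, weight 3, w·C = 54
Order 4: finishes 29, weight 6, w·C = 174
Order 3: finishes 33, weight 1, w·C = 33
Sum = 77+117+54+174+33 = 455.

455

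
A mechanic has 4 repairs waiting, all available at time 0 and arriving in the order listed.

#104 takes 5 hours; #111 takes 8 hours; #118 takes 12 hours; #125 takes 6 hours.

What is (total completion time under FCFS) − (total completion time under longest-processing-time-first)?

-15

FIFO (arrival order): #104 #111 #118 #125.
#104: 0→5
#111: 5→13
#118: 13→25
#125: 25→31
Sum = 5+13+25+31 = 74.
LPT (decreasing processing time): #118 #111 #125 #104.
#118: 0→12
#111: 12→20
#125: 20→26
#104: 26→31
Sum = 12+20+26+31 = 89.
Difference = 74 − 89 = -15.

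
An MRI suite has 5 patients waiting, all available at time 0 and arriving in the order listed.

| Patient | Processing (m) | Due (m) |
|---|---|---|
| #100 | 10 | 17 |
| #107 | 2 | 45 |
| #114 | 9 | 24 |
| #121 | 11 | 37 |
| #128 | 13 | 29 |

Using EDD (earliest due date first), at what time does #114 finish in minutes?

19

EDD (increasing due date): #100 #114 #128 #121 #107.
#100: 0→10
#114: 10→19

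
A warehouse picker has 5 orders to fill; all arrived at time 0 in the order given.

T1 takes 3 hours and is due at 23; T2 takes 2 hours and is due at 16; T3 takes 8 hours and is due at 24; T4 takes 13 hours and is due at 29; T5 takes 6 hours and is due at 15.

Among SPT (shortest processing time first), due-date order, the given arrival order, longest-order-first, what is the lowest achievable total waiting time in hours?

37

SPT (increasing processing time): T2 T1 T5 T3 T4.
T2: waits 0, runs 0→2
T1: waits 2, runs 2→5
T5: waits 5, runs 5→11
T3: waits 11, runs 11→19
T4: waits 19, runs 19→32
Sum = 0+2+5+11+19 = 37.
EDD (increasing due date): T5 T2 T1 T3 T4.
T5: waits 0, runs 0→6
T2: waits 6, runs 6→8
T1: waits 8, runs 8→11
T3: waits 11, runs 11→19
T4: waits 19, runs 19→32
Sum = 0+6+8+11+19 = 44.
FIFO (arrival order): T1 T2 T3 T4 T5.
T1: waits 0, runs 0→3
T2: waits 3, runs 3→5
T3: waits 5, runs 5→13
T4: waits 13, runs 13→26
T5: waits 26, runs 26→32
Sum = 0+3+5+13+26 = 47.
LPT (decreasing processing time): T4 T3 T5 T1 T2.
T4: waits 0, runs 0→13
T3: waits 13, runs 13→21
T5: waits 21, runs 21→27
T1: waits 27, runs 27→30
T2: waits 30, runs 30→32
Sum = 0+13+21+27+30 = 91.
SPT 37, EDD 44, FIFO 47, LPT 91 → minimum 37.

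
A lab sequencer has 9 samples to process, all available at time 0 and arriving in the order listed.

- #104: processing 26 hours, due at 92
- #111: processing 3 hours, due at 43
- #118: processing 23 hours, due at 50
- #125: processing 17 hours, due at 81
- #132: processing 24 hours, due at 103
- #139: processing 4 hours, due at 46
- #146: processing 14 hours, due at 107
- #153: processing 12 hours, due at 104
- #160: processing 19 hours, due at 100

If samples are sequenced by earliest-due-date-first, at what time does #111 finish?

3

EDD (increasing due date): #111 #139 #118 #125 #104 #160 #132 #153 #146.
#111: 0→3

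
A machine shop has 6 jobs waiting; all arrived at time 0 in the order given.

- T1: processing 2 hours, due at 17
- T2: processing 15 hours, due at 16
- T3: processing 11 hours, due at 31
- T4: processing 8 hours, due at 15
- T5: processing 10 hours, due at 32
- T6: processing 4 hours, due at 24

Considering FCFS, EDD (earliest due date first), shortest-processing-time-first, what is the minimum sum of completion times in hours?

131

FIFO (arrival order): T1 T2 T3 T4 T5 T6.
T1: 0→2
T2: 2→17
T3: 17→28
T4: 28→36
T5: 36→46
T6: 46→50
Sum = 2+17+28+36+46+50 = 179.
EDD (increasing due date): T4 T2 T1 T6 T3 T5.
T4: 0→8
T2: 8→23
T1: 23→25
T6: 25→29
T3: 29→40
T5: 40→50
Sum = 8+23+25+29+40+50 = 175.
SPT (increasing processing time): T1 T6 T4 T5 T3 T2.
T1: 0→2
T6: 2→6
T4: 6→14
T5: 14→24
T3: 24→35
T2: 35→50
Sum = 2+6+14+24+35+50 = 131.
FIFO 179, EDD 175, SPT 131 → minimum 131.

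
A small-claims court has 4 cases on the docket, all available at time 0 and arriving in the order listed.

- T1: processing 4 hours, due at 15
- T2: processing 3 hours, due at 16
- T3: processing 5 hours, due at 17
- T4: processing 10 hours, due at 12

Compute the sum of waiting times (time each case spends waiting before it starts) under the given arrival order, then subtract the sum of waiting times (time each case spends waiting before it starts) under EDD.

FIFO (arrival order): T1 T2 T3 T4.
T1: waits 0, runs 0→4
T2: waits 4, runs 4→7
T3: waits 7, runs 7→12
T4: waits 12, runs 12→22
Sum = 0+4+7+12 = 23.
EDD (increasing due date): T4 T1 T2 T3.
T4: waits 0, runs 0→10
T1: waits 10, runs 10→14
T2: waits 14, runs 14→17
T3: waits 17, runs 17→22
Sum = 0+10+14+17 = 41.
Difference = 23 − 41 = -18.

-18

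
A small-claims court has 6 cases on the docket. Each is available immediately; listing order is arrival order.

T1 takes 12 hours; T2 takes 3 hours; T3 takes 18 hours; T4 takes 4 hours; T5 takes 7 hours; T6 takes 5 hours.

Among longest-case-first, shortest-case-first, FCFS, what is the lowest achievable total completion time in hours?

121

LPT (decreasing processing time): T3 T1 T5 T6 T4 T2.
T3: 0→18
T1: 18→30
T5: 30→37
T6: 37→42
T4: 42→46
T2: 46→49
Sum = 18+30+37+42+46+49 = 222.
SPT (increasing processing time): T2 T4 T6 T5 T1 T3.
T2: 0→3
T4: 3→7
T6: 7→12
T5: 12→19
T1: 19→31
T3: 31→49
Sum = 3+7+12+19+31+49 = 121.
FIFO (arrival order): T1 T2 T3 T4 T5 T6.
T1: 0→12
T2: 12→15
T3: 15→33
T4: 33→37
T5: 37→44
T6: 44→49
Sum = 12+15+33+37+44+49 = 190.
LPT 222, SPT 121, FIFO 190 → minimum 121.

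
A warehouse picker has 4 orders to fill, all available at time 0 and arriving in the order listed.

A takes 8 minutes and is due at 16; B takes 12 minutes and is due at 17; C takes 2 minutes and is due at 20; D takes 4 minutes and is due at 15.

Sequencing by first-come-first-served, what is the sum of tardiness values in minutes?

FIFO (arrival order): A B C D.
A: 0→8, due 16, tardiness 0
B: 8→20, due 17, tardiness 3
C: 20→22, due 20, tardiness 2
D: 22→26, due 15, tardiness 11
Sum = 0+3+2+11 = 16.

16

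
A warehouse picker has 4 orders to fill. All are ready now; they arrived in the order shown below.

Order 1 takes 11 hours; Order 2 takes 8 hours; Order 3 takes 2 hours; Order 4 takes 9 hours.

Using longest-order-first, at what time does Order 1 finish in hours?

11

LPT (decreasing processing time): Order 1 Order 4 Order 2 Order 3.
Order 1: 0→11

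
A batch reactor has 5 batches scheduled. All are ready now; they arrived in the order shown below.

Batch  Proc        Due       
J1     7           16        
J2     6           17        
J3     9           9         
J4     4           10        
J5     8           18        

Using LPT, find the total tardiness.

45

LPT (decreasing processing time): J3 J5 J1 J2 J4.
J3: 0→9, due 9, tardiness 0
J5: 9→17, due 18, tardiness 0
J1: 17→24, due 16, tardiness 8
J2: 24→30, due 17, tardiness 13
J4: 30→34, due 10, tardiness 24
Sum = 0+0+8+13+24 = 45.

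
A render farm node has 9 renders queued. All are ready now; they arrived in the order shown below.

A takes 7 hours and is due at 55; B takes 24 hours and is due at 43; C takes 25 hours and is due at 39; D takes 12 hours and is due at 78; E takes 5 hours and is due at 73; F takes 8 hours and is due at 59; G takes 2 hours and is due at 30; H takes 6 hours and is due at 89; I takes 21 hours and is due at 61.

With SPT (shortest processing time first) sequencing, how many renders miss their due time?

SPT (increasing processing time): G E H A F D I B C.
G: 0→2, due 30, tardiness 0
E: 2→7, due 73, tardiness 0
H: 7→13, due 89, tardiness 0
A: 13→20, due 55, tardiness 0
F: 20→28, due 59, tardiness 0
D: 28→40, due 78, tardiness 0
I: 40→61, due 61, tardiness 0
B: 61→85, due 43, tardiness 42
C: 85→110, due 39, tardiness 71
Late renders: 2.

2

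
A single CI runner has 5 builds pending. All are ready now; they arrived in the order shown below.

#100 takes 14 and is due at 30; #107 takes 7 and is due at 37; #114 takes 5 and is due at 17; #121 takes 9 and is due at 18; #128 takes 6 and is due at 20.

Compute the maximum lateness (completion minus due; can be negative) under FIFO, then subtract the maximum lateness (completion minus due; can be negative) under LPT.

FIFO (arrival order): #100 #107 #114 #121 #128.
#100: 0→14, due 30, lateness -16
#107: 14→21, due 37, lateness -16
#114: 21→26, due 17, lateness 9
#121: 26→35, due 18, lateness 17
#128: 35→41, due 20, lateness 21
Maximum = 21.
LPT (decreasing processing time): #100 #121 #107 #128 #114.
#100: 0→14, due 30, lateness -16
#121: 14→23, due 18, lateness 5
#107: 23→30, due 37, lateness -7
#128: 30→36, due 20, lateness 16
#114: 36→41, due 17, lateness 24
Maximum = 24.
Difference = 21 − 24 = -3.

-3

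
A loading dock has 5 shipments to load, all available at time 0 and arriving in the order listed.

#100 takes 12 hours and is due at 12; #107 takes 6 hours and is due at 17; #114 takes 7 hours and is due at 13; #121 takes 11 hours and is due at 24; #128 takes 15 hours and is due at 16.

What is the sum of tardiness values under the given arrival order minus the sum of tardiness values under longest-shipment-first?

FIFO (arrival order): #100 #107 #114 #121 #128.
#100: 0→12, due 12, tardiness 0
#107: 12→18, due 17, tardiness 1
#114: 18→25, due 13, tardiness 12
#121: 25→36, due 24, tardiness 12
#128: 36→51, due 16, tardiness 35
Sum = 0+1+12+12+35 = 60.
LPT (decreasing processing time): #128 #100 #121 #114 #107.
#128: 0→15, due 16, tardiness 0
#100: 15→27, due 12, tardiness 15
#121: 27→38, due 24, tardiness 14
#114: 38→45, due 13, tardiness 32
#107: 45→51, due 17, tardiness 34
Sum = 0+15+14+32+34 = 95.
Difference = 60 − 95 = -35.

-35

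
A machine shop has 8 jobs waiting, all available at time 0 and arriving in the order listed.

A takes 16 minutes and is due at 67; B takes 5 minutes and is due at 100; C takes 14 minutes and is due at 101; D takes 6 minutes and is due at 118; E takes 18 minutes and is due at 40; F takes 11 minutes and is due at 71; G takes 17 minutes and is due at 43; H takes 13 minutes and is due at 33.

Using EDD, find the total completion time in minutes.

505

EDD (increasing due date): H E G A F B C D.
H: 0→13
E: 13→31
G: 31→48
A: 48→64
F: 64→75
B: 75→80
C: 80→94
D: 94→100
Sum = 13+31+48+64+75+80+94+100 = 505.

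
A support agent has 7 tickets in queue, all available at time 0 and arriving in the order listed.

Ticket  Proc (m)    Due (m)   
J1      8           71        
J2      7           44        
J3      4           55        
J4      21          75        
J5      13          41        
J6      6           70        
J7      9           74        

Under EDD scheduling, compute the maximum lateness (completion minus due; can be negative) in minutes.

-7

EDD (increasing due date): J5 J2 J3 J6 J1 J7 J4.
J5: 0→13, due 41, lateness -28
J2: 13→20, due 44, lateness -24
J3: 20→24, due 55, lateness -31
J6: 24→30, due 70, lateness -40
J1: 30→38, due 71, lateness -33
J7: 38→47, due 74, lateness -27
J4: 47→68, due 75, lateness -7
Maximum = -7.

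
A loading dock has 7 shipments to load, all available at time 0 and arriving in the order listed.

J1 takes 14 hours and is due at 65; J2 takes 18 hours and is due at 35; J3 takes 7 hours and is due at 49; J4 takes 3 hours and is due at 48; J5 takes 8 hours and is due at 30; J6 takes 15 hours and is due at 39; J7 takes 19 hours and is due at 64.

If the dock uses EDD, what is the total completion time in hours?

EDD (increasing due date): J5 J2 J6 J4 J3 J7 J1.
J5: 0→8
J2: 8→26
J6: 26→41
J4: 41→44
J3: 44→51
J7: 51→70
J1: 70→84
Sum = 8+26+41+44+51+70+84 = 324.

324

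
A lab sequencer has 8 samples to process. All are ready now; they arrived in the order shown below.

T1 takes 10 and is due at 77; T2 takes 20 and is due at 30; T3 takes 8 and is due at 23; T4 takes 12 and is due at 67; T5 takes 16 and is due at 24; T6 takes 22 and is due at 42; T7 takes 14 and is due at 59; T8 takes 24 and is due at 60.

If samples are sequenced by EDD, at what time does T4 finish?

116

EDD (increasing due date): T3 T5 T2 T6 T7 T8 T4 T1.
T3: 0→8
T5: 8→24
T2: 24→44
T6: 44→66
T7: 66→80
T8: 80→104
T4: 104→116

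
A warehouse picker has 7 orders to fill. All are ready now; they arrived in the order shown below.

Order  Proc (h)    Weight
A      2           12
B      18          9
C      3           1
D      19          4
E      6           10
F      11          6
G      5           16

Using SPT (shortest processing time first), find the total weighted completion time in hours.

SPT (increasing processing time): A C G E F B D.
A: finishes 2, weight 12, w·C = 24
C: finishes 5, weight 1, w·C = 5
G: finishes 10, weight 16, w·C = 160
E: finishes 16, weight 10, w·C = 160
F: finishes 27, weight 6, w·C = 162
B: finishes 45, weight 9, w·C = 405
D: finishes 64, weight 4, w·C = 256
Sum = 24+5+160+160+162+405+256 = 1172.

1172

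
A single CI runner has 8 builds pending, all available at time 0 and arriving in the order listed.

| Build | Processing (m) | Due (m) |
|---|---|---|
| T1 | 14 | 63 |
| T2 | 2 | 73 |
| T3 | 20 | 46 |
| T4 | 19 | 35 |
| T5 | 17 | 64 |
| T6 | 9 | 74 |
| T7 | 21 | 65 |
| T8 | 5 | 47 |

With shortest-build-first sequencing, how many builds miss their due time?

SPT (increasing processing time): T2 T8 T6 T1 T5 T4 T3 T7.
T2: 0→2, due 73, tardiness 0
T8: 2→7, due 47, tardiness 0
T6: 7→16, due 74, tardiness 0
T1: 16→30, due 63, tardiness 0
T5: 30→47, due 64, tardiness 0
T4: 47→66, due 35, tardiness 31
T3: 66→86, due 46, tardiness 40
T7: 86→107, due 65, tardiness 42
Late builds: 3.

3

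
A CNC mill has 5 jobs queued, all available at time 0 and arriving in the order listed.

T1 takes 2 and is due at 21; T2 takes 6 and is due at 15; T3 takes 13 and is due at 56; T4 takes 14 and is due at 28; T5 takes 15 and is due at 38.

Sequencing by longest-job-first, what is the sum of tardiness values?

LPT (decreasing processing time): T5 T4 T3 T2 T1.
T5: 0→15, due 38, tardiness 0
T4: 15→29, due 28, tardiness 1
T3: 29→42, due 56, tardiness 0
T2: 42→48, due 15, tardiness 33
T1: 48→50, due 21, tardiness 29
Sum = 0+1+0+33+29 = 63.

63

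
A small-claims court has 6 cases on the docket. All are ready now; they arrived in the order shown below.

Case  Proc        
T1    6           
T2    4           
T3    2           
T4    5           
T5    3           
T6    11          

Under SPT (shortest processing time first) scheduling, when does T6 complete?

SPT (increasing processing time): T3 T5 T2 T4 T1 T6.
T3: 0→2
T5: 2→5
T2: 5→9
T4: 9→14
T1: 14→20
T6: 20→31

31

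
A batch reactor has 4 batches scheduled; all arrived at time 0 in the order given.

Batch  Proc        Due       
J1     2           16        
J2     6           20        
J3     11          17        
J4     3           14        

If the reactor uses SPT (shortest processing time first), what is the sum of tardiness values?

5

SPT (increasing processing time): J1 J4 J2 J3.
J1: 0→2, due 16, tardiness 0
J4: 2→5, due 14, tardiness 0
J2: 5→11, due 20, tardiness 0
J3: 11→22, due 17, tardiness 5
Sum = 0+0+0+5 = 5.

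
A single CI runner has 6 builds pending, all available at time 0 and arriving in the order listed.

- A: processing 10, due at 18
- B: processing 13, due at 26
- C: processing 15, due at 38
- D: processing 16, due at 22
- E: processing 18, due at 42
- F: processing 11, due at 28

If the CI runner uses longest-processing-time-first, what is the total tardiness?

169

LPT (decreasing processing time): E D C B F A.
E: 0→18, due 42, tardiness 0
D: 18→34, due 22, tardiness 12
C: 34→49, due 38, tardiness 11
B: 49→62, due 26, tardiness 36
F: 62→73, due 28, tardiness 45
A: 73→83, due 18, tardiness 65
Sum = 0+12+11+36+45+65 = 169.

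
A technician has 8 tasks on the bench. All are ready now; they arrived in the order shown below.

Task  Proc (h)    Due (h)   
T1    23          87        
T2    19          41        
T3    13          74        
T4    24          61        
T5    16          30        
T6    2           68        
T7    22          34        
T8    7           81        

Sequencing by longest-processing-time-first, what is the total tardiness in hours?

300

LPT (decreasing processing time): T4 T1 T7 T2 T5 T3 T8 T6.
T4: 0→24, due 61, tardiness 0
T1: 24→47, due 87, tardiness 0
T7: 47→69, due 34, tardiness 35
T2: 69→88, due 41, tardiness 47
T5: 88→104, due 30, tardiness 74
T3: 104→117, due 74, tardiness 43
T8: 117→124, due 81, tardiness 43
T6: 124→126, due 68, tardiness 58
Sum = 0+0+35+47+74+43+43+58 = 300.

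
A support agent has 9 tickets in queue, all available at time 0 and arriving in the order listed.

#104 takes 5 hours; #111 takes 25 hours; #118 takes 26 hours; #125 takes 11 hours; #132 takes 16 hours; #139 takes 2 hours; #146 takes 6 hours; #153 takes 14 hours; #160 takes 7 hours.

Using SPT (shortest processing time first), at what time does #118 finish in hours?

112

SPT (increasing processing time): #139 #104 #146 #160 #125 #153 #132 #111 #118.
#139: 0→2
#104: 2→7
#146: 7→13
#160: 13→20
#125: 20→31
#153: 31→45
#132: 45→61
#111: 61→86
#118: 86→112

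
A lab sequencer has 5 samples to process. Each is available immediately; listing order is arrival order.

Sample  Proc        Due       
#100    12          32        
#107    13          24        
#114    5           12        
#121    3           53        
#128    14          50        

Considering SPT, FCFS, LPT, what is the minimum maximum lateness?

SPT (increasing processing time): #121 #114 #100 #107 #128.
#121: 0→3, due 53, lateness -50
#114: 3→8, due 12, lateness -4
#100: 8→20, due 32, lateness -12
#107: 20→33, due 24, lateness 9
#128: 33→47, due 50, lateness -3
Maximum = 9.
FIFO (arrival order): #100 #107 #114 #121 #128.
#100: 0→12, due 32, lateness -20
#107: 12→25, due 24, lateness 1
#114: 25→30, due 12, lateness 18
#121: 30→33, due 53, lateness -20
#128: 33→47, due 50, lateness -3
Maximum = 18.
LPT (decreasing processing time): #128 #107 #100 #114 #121.
#128: 0→14, due 50, lateness -36
#107: 14→27, due 24, lateness 3
#100: 27→39, due 32, lateness 7
#114: 39→44, due 12, lateness 32
#121: 44→47, due 53, lateness -6
Maximum = 32.
SPT 9, FIFO 18, LPT 32 → minimum 9.

9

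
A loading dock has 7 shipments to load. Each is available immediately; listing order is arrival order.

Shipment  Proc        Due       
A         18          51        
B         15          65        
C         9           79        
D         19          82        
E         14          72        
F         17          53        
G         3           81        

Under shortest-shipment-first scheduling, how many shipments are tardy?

3

SPT (increasing processing time): G C E B F A D.
G: 0→3, due 81, tardiness 0
C: 3→12, due 79, tardiness 0
E: 12→26, due 72, tardiness 0
B: 26→41, due 65, tardiness 0
F: 41→58, due 53, tardiness 5
A: 58→76, due 51, tardiness 25
D: 76→95, due 82, tardiness 13
Late shipments: 3.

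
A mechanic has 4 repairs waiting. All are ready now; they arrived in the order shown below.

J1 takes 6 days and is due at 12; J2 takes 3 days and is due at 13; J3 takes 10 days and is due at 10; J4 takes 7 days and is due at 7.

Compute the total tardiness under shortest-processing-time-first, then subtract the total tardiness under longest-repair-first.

-9

SPT (increasing processing time): J2 J1 J4 J3.
J2: 0→3, due 13, tardiness 0
J1: 3→9, due 12, tardiness 0
J4: 9→16, due 7, tardiness 9
J3: 16→26, due 10, tardiness 16
Sum = 0+0+9+16 = 25.
LPT (decreasing processing time): J3 J4 J1 J2.
J3: 0→10, due 10, tardiness 0
J4: 10→17, due 7, tardiness 10
J1: 17→23, due 12, tardiness 11
J2: 23→26, due 13, tardiness 13
Sum = 0+10+11+13 = 34.
Difference = 25 − 34 = -9.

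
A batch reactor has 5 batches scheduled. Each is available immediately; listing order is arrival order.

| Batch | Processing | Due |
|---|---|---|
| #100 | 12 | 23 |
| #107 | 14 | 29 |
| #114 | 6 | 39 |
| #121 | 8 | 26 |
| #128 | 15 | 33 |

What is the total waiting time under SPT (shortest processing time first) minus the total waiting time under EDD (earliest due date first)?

SPT (increasing processing time): #114 #121 #100 #107 #128.
#114: waits 0, runs 0→6
#121: waits 6, runs 6→14
#100: waits 14, runs 14→26
#107: waits 26, runs 26→40
#128: waits 40, runs 40→55
Sum = 0+6+14+26+40 = 86.
EDD (increasing due date): #100 #121 #107 #128 #114.
#100: waits 0, runs 0→12
#121: waits 12, runs 12→20
#107: waits 20, runs 20→34
#128: waits 34, runs 34→49
#114: waits 49, runs 49→55
Sum = 0+12+20+34+49 = 115.
Difference = 86 − 115 = -29.

-29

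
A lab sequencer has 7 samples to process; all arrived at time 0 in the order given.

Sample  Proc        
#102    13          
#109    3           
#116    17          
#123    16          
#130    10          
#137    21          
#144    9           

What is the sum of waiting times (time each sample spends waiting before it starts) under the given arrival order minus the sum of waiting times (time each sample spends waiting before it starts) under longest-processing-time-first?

-93

FIFO (arrival order): #102 #109 #116 #123 #130 #137 #144.
#102: waits 0, runs 0→13
#109: waits 13, runs 13→16
#116: waits 16, runs 16→33
#123: waits 33, runs 33→49
#130: waits 49, runs 49→59
#137: waits 59, runs 59→80
#144: waits 80, runs 80→89
Sum = 0+13+16+33+49+59+80 = 250.
LPT (decreasing processing time): #137 #116 #123 #102 #130 #144 #109.
#137: waits 0, runs 0→21
#116: waits 21, runs 21→38
#123: waits 38, runs 38→54
#102: waits 54, runs 54→67
#130: waits 67, runs 67→77
#144: waits 77, runs 77→86
#109: waits 86, runs 86→89
Sum = 0+21+38+54+67+77+86 = 343.
Difference = 250 − 343 = -93.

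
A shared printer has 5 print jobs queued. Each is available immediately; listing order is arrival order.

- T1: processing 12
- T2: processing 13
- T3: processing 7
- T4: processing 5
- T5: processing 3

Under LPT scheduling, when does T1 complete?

LPT (decreasing processing time): T2 T1 T3 T4 T5.
T2: 0→13
T1: 13→25

25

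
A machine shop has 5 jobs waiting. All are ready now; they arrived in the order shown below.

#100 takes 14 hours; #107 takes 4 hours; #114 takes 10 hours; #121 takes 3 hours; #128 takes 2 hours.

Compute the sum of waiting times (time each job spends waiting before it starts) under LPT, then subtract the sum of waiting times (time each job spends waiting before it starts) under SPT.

62

LPT (decreasing processing time): #100 #114 #107 #121 #128.
#100: waits 0, runs 0→14
#114: waits 14, runs 14→24
#107: waits 24, runs 24→28
#121: waits 28, runs 28→31
#128: waits 31, runs 31→33
Sum = 0+14+24+28+31 = 97.
SPT (increasing processing time): #128 #121 #107 #114 #100.
#128: waits 0, runs 0→2
#121: waits 2, runs 2→5
#107: waits 5, runs 5→9
#114: waits 9, runs 9→19
#100: waits 19, runs 19→33
Sum = 0+2+5+9+19 = 35.
Difference = 97 − 35 = 62.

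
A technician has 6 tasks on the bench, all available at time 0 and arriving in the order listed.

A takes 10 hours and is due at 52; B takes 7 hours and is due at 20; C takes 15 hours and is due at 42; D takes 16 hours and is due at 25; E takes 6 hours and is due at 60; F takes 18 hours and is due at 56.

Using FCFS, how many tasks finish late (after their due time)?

FIFO (arrival order): A B C D E F.
A: 0→10, due 52, tardiness 0
B: 10→17, due 20, tardiness 0
C: 17→32, due 42, tardiness 0
D: 32→48, due 25, tardiness 23
E: 48→54, due 60, tardiness 0
F: 54→72, due 56, tardiness 16
Late tasks: 2.

2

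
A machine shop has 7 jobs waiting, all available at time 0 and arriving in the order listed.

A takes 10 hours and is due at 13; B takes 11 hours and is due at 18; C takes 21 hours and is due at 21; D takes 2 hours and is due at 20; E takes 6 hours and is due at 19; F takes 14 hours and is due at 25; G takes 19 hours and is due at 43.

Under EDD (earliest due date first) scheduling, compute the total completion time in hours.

284

EDD (increasing due date): A B E D C F G.
A: 0→10
B: 10→21
E: 21→27
D: 27→29
C: 29→50
F: 50→64
G: 64→83
Sum = 10+21+27+29+50+64+83 = 284.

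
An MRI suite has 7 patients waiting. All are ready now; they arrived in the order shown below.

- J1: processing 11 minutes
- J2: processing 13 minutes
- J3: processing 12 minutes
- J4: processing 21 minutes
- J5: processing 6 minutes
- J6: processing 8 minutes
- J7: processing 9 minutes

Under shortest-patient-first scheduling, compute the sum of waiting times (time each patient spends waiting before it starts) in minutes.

182

SPT (increasing processing time): J5 J6 J7 J1 J3 J2 J4.
J5: waits 0, runs 0→6
J6: waits 6, runs 6→14
J7: waits 14, runs 14→23
J1: waits 23, runs 23→34
J3: waits 34, runs 34→46
J2: waits 46, runs 46→59
J4: waits 59, runs 59→80
Sum = 0+6+14+23+34+46+59 = 182.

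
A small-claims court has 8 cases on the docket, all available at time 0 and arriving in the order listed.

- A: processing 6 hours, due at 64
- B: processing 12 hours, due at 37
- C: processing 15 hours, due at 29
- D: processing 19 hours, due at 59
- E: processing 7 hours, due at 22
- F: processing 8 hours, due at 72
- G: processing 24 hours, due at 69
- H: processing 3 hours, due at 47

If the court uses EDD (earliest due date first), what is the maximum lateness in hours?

EDD (increasing due date): E C B H D A G F.
E: 0→7, due 22, lateness -15
C: 7→22, due 29, lateness -7
B: 22→34, due 37, lateness -3
H: 34→37, due 47, lateness -10
D: 37→56, due 59, lateness -3
A: 56→62, due 64, lateness -2
G: 62→86, due 69, lateness 17
F: 86→94, due 72, lateness 22
Maximum = 22.

22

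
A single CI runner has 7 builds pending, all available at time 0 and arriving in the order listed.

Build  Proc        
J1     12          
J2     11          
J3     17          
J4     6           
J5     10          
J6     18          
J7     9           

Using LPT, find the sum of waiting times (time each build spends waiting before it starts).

303

LPT (decreasing processing time): J6 J3 J1 J2 J5 J7 J4.
J6: waits 0, runs 0→18
J3: waits 18, runs 18→35
J1: waits 35, runs 35→47
J2: waits 47, runs 47→58
J5: waits 58, runs 58→68
J7: waits 68, runs 68→77
J4: waits 77, runs 77→83
Sum = 0+18+35+47+58+68+77 = 303.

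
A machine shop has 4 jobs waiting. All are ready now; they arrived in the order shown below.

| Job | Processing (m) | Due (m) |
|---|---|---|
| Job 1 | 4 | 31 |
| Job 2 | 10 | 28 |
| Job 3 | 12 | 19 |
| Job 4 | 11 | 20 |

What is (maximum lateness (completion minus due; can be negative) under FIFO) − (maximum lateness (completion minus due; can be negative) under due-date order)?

11

FIFO (arrival order): Job 1 Job 2 Job 3 Job 4.
Job 1: 0→4, due 31, lateness -27
Job 2: 4→14, due 28, lateness -14
Job 3: 14→26, due 19, lateness 7
Job 4: 26→37, due 20, lateness 17
Maximum = 17.
EDD (increasing due date): Job 3 Job 4 Job 2 Job 1.
Job 3: 0→12, due 19, lateness -7
Job 4: 12→23, due 20, lateness 3
Job 2: 23→33, due 28, lateness 5
Job 1: 33→37, due 31, lateness 6
Maximum = 6.
Difference = 17 − 6 = 11.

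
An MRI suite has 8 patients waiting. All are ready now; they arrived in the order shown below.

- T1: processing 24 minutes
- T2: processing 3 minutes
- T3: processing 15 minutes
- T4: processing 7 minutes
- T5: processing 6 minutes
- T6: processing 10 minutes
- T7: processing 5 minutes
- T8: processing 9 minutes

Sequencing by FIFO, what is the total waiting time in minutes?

332

FIFO (arrival order): T1 T2 T3 T4 T5 T6 T7 T8.
T1: waits 0, runs 0→24
T2: waits 24, runs 24→27
T3: waits 27, runs 27→42
T4: waits 42, runs 42→49
T5: waits 49, runs 49→55
T6: waits 55, runs 55→65
T7: waits 65, runs 65→70
T8: waits 70, runs 70→79
Sum = 0+24+27+42+49+55+65+70 = 332.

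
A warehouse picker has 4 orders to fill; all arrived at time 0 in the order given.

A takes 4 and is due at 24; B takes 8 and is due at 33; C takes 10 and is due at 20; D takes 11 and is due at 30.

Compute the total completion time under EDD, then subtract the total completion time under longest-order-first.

-12

EDD (increasing due date): C A D B.
C: 0→10
A: 10→14
D: 14→25
B: 25→33
Sum = 10+14+25+33 = 82.
LPT (decreasing processing time): D C B A.
D: 0→11
C: 11→21
B: 21→29
A: 29→33
Sum = 11+21+29+33 = 94.
Difference = 82 − 94 = -12.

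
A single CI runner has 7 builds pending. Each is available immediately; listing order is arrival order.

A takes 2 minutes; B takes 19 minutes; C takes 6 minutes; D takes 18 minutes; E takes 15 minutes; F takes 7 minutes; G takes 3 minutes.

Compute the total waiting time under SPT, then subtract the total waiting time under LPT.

-180

SPT (increasing processing time): A G C F E D B.
A: waits 0, runs 0→2
G: waits 2, runs 2→5
C: waits 5, runs 5→11
F: waits 11, runs 11→18
E: waits 18, runs 18→33
D: waits 33, runs 33→51
B: waits 51, runs 51→70
Sum = 0+2+5+11+18+33+51 = 120.
LPT (decreasing processing time): B D E F C G A.
B: waits 0, runs 0→19
D: waits 19, runs 19→37
E: waits 37, runs 37→52
F: waits 52, runs 52→59
C: waits 59, runs 59→65
G: waits 65, runs 65→68
A: waits 68, runs 68→70
Sum = 0+19+37+52+59+65+68 = 300.
Difference = 120 − 300 = -180.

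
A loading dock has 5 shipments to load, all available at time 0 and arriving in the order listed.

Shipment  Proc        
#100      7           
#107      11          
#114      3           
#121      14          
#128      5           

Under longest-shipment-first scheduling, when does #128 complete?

LPT (decreasing processing time): #121 #107 #100 #128 #114.
#121: 0→14
#107: 14→25
#100: 25→32
#128: 32→37

37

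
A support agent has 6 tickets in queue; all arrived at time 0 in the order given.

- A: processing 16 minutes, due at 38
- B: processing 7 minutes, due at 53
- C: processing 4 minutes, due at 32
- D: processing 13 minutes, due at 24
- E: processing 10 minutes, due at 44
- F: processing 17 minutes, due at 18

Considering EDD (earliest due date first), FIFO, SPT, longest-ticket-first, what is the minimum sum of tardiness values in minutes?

50

EDD (increasing due date): F D C A E B.
F: 0→17, due 18, tardiness 0
D: 17→30, due 24, tardiness 6
C: 30→34, due 32, tardiness 2
A: 34→50, due 38, tardiness 12
E: 50→60, due 44, tardiness 16
B: 60→67, due 53, tardiness 14
Sum = 0+6+2+12+16+14 = 50.
FIFO (arrival order): A B C D E F.
A: 0→16, due 38, tardiness 0
B: 16→23, due 53, tardiness 0
C: 23→27, due 32, tardiness 0
D: 27→40, due 24, tardiness 16
E: 40→50, due 44, tardiness 6
F: 50→67, due 18, tardiness 49
Sum = 0+0+0+16+6+49 = 71.
SPT (increasing processing time): C B E D A F.
C: 0→4, due 32, tardiness 0
B: 4→11, due 53, tardiness 0
E: 11→21, due 44, tardiness 0
D: 21→34, due 24, tardiness 10
A: 34→50, due 38, tardiness 12
F: 50→67, due 18, tardiness 49
Sum = 0+0+0+10+12+49 = 71.
LPT (decreasing processing time): F A D E B C.
F: 0→17, due 18, tardiness 0
A: 17→33, due 38, tardiness 0
D: 33→46, due 24, tardiness 22
E: 46→56, due 44, tardiness 12
B: 56→63, due 53, tardiness 10
C: 63→67, due 32, tardiness 35
Sum = 0+0+22+12+10+35 = 79.
EDD 50, FIFO 71, SPT 71, LPT 79 → minimum 50.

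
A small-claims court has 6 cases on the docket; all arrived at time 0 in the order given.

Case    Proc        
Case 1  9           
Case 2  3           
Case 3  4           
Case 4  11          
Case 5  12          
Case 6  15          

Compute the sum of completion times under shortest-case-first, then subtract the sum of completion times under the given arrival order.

SPT (increasing processing time): Case 2 Case 3 Case 1 Case 4 Case 5 Case 6.
Case 2: 0→3
Case 3: 3→7
Case 1: 7→16
Case 4: 16→27
Case 5: 27→39
Case 6: 39→54
Sum = 3+7+16+27+39+54 = 146.
FIFO (arrival order): Case 1 Case 2 Case 3 Case 4 Case 5 Case 6.
Case 1: 0→9
Case 2: 9→12
Case 3: 12→16
Case 4: 16→27
Case 5: 27→39
Case 6: 39→54
Sum = 9+12+16+27+39+54 = 157.
Difference = 146 − 157 = -11.

-11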